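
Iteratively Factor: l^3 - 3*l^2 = (l - 3)*(l^2) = l*(l - 3)*(l)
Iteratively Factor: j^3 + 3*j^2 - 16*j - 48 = (j + 4)*(j^2 - j - 12) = (j - 4)*(j + 4)*(j + 3)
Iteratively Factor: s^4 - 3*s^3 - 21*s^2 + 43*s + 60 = (s + 4)*(s^3 - 7*s^2 + 7*s + 15) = (s + 1)*(s + 4)*(s^2 - 8*s + 15) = (s - 3)*(s + 1)*(s + 4)*(s - 5)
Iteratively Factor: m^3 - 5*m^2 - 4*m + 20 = (m - 2)*(m^2 - 3*m - 10) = (m - 2)*(m + 2)*(m - 5)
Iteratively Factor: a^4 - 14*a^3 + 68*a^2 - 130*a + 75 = (a - 3)*(a^3 - 11*a^2 + 35*a - 25) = (a - 5)*(a - 3)*(a^2 - 6*a + 5) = (a - 5)*(a - 3)*(a - 1)*(a - 5)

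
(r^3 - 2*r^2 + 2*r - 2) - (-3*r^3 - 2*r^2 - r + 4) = 4*r^3 + 3*r - 6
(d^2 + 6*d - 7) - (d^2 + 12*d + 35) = -6*d - 42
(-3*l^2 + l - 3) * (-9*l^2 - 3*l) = 27*l^4 + 24*l^2 + 9*l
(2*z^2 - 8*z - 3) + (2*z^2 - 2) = 4*z^2 - 8*z - 5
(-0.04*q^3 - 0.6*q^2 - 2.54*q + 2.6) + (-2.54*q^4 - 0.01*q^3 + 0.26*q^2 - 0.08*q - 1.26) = -2.54*q^4 - 0.05*q^3 - 0.34*q^2 - 2.62*q + 1.34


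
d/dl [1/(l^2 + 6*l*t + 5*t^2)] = 2*(-l - 3*t)/(l^2 + 6*l*t + 5*t^2)^2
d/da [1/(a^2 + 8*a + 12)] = 2*(-a - 4)/(a^2 + 8*a + 12)^2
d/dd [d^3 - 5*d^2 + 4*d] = 3*d^2 - 10*d + 4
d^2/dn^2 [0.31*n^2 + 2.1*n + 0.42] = 0.620000000000000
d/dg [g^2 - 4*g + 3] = 2*g - 4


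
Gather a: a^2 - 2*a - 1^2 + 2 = a^2 - 2*a + 1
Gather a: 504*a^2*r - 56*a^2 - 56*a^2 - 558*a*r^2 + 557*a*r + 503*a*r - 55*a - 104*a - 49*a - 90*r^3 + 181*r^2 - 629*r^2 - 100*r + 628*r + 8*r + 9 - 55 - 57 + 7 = a^2*(504*r - 112) + a*(-558*r^2 + 1060*r - 208) - 90*r^3 - 448*r^2 + 536*r - 96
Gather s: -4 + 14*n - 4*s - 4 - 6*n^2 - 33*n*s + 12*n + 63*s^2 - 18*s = -6*n^2 + 26*n + 63*s^2 + s*(-33*n - 22) - 8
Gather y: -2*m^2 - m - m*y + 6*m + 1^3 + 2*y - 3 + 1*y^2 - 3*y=-2*m^2 + 5*m + y^2 + y*(-m - 1) - 2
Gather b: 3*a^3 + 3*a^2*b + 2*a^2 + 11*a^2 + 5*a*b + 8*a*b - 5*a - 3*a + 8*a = 3*a^3 + 13*a^2 + b*(3*a^2 + 13*a)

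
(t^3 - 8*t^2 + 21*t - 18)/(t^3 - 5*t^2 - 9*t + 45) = (t^2 - 5*t + 6)/(t^2 - 2*t - 15)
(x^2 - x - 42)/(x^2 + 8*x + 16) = (x^2 - x - 42)/(x^2 + 8*x + 16)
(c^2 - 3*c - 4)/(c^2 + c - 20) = (c + 1)/(c + 5)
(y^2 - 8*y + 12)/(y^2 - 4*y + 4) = (y - 6)/(y - 2)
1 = 1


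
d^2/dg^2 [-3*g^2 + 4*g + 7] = -6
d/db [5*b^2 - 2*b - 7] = 10*b - 2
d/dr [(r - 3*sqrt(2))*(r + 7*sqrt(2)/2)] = 2*r + sqrt(2)/2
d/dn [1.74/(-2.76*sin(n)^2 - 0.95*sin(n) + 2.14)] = (9.6048*sin(n) + 1.653)*cos(n)/(2.76*sin(n)^2 + 0.95*sin(n) - 2.14)^2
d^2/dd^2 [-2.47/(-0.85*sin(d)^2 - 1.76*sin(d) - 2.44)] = (-7.1383*sin(d)^4 - 11.08536*sin(d)^3 + 23.547498*sin(d)^2 + 32.777888*sin(d) + 5.056584)/(0.85*sin(d)^2 + 1.76*sin(d) + 2.44)^3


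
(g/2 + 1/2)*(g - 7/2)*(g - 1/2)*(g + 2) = g^4/2 - g^3/2 - 33*g^2/8 - 11*g/8 + 7/4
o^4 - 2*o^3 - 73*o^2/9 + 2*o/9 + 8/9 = (o - 4)*(o - 1/3)*(o + 1/3)*(o + 2)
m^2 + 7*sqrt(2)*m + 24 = (m + 3*sqrt(2))*(m + 4*sqrt(2))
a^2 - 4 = (a - 2)*(a + 2)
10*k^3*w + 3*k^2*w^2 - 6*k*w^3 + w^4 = w*(-5*k + w)*(-2*k + w)*(k + w)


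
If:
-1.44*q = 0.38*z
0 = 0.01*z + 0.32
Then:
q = 8.44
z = -32.00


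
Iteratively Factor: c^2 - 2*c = (c - 2)*(c)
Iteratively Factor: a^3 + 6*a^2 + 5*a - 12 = (a + 3)*(a^2 + 3*a - 4) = (a - 1)*(a + 3)*(a + 4)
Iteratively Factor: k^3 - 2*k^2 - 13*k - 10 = (k - 5)*(k^2 + 3*k + 2) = (k - 5)*(k + 1)*(k + 2)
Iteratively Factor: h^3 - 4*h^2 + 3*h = (h - 1)*(h^2 - 3*h) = (h - 3)*(h - 1)*(h)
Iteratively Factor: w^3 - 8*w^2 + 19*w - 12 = (w - 4)*(w^2 - 4*w + 3) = (w - 4)*(w - 1)*(w - 3)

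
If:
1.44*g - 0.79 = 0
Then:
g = 0.55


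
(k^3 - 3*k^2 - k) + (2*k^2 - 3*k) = k^3 - k^2 - 4*k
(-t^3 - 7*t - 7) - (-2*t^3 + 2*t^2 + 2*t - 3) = t^3 - 2*t^2 - 9*t - 4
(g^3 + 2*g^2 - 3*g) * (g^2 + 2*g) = g^5 + 4*g^4 + g^3 - 6*g^2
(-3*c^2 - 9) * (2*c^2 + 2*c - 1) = -6*c^4 - 6*c^3 - 15*c^2 - 18*c + 9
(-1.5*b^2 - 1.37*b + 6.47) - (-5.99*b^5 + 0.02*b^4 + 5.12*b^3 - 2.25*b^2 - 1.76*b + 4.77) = 5.99*b^5 - 0.02*b^4 - 5.12*b^3 + 0.75*b^2 + 0.39*b + 1.7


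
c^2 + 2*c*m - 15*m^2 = (c - 3*m)*(c + 5*m)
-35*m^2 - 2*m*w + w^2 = (-7*m + w)*(5*m + w)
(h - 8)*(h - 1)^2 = h^3 - 10*h^2 + 17*h - 8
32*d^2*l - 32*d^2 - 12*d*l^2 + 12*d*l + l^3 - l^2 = (-8*d + l)*(-4*d + l)*(l - 1)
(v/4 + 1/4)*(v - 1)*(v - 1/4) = v^3/4 - v^2/16 - v/4 + 1/16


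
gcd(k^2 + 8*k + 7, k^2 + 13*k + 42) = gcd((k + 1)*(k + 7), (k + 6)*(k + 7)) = k + 7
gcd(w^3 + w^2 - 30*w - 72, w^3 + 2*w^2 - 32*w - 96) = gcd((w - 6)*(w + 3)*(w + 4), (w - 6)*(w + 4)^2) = w^2 - 2*w - 24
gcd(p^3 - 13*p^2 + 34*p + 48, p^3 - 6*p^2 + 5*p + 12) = p + 1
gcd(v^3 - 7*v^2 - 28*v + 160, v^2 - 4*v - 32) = v - 8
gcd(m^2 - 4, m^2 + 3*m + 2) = m + 2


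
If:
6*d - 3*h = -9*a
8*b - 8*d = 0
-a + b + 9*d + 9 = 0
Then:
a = 5*h/16 + 9/16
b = h/32 - 27/32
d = h/32 - 27/32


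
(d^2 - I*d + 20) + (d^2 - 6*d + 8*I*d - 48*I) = 2*d^2 - 6*d + 7*I*d + 20 - 48*I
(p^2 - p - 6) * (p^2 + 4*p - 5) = p^4 + 3*p^3 - 15*p^2 - 19*p + 30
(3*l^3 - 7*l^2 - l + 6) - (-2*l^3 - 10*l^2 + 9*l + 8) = 5*l^3 + 3*l^2 - 10*l - 2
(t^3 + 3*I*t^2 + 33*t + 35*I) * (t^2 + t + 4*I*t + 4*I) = t^5 + t^4 + 7*I*t^4 + 21*t^3 + 7*I*t^3 + 21*t^2 + 167*I*t^2 - 140*t + 167*I*t - 140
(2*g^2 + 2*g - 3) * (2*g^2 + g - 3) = 4*g^4 + 6*g^3 - 10*g^2 - 9*g + 9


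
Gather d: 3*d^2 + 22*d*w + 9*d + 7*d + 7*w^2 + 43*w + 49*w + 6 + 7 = 3*d^2 + d*(22*w + 16) + 7*w^2 + 92*w + 13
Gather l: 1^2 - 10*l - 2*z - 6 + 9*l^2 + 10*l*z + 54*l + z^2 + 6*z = 9*l^2 + l*(10*z + 44) + z^2 + 4*z - 5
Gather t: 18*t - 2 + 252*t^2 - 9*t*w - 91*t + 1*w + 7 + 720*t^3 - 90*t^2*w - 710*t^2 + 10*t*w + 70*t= 720*t^3 + t^2*(-90*w - 458) + t*(w - 3) + w + 5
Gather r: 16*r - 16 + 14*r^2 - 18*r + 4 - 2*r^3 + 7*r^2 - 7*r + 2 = -2*r^3 + 21*r^2 - 9*r - 10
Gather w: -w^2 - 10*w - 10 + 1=-w^2 - 10*w - 9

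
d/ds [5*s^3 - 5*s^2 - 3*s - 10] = 15*s^2 - 10*s - 3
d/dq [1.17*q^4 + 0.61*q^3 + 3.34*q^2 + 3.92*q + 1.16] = 4.68*q^3 + 1.83*q^2 + 6.68*q + 3.92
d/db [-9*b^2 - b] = -18*b - 1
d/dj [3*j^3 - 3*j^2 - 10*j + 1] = 9*j^2 - 6*j - 10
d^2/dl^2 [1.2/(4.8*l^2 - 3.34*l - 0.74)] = (55.296*l^2 - 38.4768*l - 1.2*(9.6*l - 3.34)*(19.2*l - 6.68) - 8.5248)/(-4.8*l^2 + 3.34*l + 0.74)^3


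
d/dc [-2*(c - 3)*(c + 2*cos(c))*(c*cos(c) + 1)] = 2*(c - 3)*(c + 2*cos(c))*(c*sin(c) - cos(c)) + 2*(c - 3)*(c*cos(c) + 1)*(2*sin(c) - 1) - 2*(c + 2*cos(c))*(c*cos(c) + 1)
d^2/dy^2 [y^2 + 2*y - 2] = 2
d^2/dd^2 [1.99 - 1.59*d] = 0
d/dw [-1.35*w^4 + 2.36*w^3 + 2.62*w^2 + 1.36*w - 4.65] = -5.4*w^3 + 7.08*w^2 + 5.24*w + 1.36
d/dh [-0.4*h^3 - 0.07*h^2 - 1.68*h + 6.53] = -1.2*h^2 - 0.14*h - 1.68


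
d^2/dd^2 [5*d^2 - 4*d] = 10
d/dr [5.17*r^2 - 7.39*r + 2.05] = 10.34*r - 7.39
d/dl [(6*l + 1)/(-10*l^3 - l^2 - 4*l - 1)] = 2*(-30*l^3 - 3*l^2 - 12*l + (6*l + 1)*(15*l^2 + l + 2) - 3)/(10*l^3 + l^2 + 4*l + 1)^2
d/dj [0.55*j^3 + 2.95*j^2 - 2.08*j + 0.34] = 1.65*j^2 + 5.9*j - 2.08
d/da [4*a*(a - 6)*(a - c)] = 12*a^2 - 8*a*c - 48*a + 24*c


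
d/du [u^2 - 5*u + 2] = 2*u - 5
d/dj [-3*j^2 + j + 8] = 1 - 6*j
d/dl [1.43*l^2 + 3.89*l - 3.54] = 2.86*l + 3.89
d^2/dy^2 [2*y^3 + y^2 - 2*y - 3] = 12*y + 2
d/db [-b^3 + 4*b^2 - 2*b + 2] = -3*b^2 + 8*b - 2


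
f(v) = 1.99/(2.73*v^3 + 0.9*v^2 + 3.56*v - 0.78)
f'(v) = 1.99*(-8.19*v^2 - 1.8*v - 3.56)/(2.73*v^3 + 0.9*v^2 + 3.56*v - 0.78)^2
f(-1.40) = -0.17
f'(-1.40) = -0.26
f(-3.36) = -0.02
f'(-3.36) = -0.02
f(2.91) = 0.02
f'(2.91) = -0.02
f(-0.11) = -1.71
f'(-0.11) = -5.08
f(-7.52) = -0.00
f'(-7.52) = -0.00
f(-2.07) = -0.07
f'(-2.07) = -0.09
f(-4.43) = -0.01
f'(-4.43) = -0.01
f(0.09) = -4.42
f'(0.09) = -37.18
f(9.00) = 0.00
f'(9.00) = -0.00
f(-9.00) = -0.00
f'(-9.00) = -0.00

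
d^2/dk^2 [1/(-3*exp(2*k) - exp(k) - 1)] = (-2*(6*exp(k) + 1)^2*exp(k) + (12*exp(k) + 1)*(3*exp(2*k) + exp(k) + 1))*exp(k)/(3*exp(2*k) + exp(k) + 1)^3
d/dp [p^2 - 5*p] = 2*p - 5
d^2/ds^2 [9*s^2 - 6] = 18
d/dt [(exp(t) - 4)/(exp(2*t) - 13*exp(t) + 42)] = (-(exp(t) - 4)*(2*exp(t) - 13) + exp(2*t) - 13*exp(t) + 42)*exp(t)/(exp(2*t) - 13*exp(t) + 42)^2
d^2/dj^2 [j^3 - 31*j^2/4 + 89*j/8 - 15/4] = 6*j - 31/2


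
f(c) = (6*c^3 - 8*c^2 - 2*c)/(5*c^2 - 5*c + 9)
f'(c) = (5 - 10*c)*(6*c^3 - 8*c^2 - 2*c)/(5*c^2 - 5*c + 9)^2 + (18*c^2 - 16*c - 2)/(5*c^2 - 5*c + 9) = 2*(15*c^4 - 30*c^3 + 106*c^2 - 72*c - 9)/(25*c^4 - 50*c^3 + 115*c^2 - 90*c + 81)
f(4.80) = 4.69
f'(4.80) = 1.34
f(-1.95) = -1.88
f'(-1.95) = 1.37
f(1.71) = 0.21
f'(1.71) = 1.37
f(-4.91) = -5.80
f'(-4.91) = 1.28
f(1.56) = 0.01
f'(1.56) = 1.25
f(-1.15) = -0.81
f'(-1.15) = 1.25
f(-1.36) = -1.08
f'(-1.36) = 1.31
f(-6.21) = -7.44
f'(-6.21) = 1.25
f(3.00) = 2.15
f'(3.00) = 1.49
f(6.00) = 6.26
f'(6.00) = 1.29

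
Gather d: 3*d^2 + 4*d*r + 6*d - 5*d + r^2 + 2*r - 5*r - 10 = 3*d^2 + d*(4*r + 1) + r^2 - 3*r - 10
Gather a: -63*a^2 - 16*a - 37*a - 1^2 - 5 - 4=-63*a^2 - 53*a - 10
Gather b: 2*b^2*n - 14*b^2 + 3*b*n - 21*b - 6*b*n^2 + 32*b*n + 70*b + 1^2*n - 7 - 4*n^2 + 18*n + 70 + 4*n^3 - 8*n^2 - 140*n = b^2*(2*n - 14) + b*(-6*n^2 + 35*n + 49) + 4*n^3 - 12*n^2 - 121*n + 63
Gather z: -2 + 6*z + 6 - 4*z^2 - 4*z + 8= -4*z^2 + 2*z + 12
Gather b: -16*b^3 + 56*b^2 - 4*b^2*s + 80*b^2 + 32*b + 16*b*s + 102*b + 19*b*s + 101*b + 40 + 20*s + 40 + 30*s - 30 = -16*b^3 + b^2*(136 - 4*s) + b*(35*s + 235) + 50*s + 50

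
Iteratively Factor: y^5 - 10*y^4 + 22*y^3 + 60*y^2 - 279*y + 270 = (y - 2)*(y^4 - 8*y^3 + 6*y^2 + 72*y - 135) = (y - 3)*(y - 2)*(y^3 - 5*y^2 - 9*y + 45) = (y - 3)*(y - 2)*(y + 3)*(y^2 - 8*y + 15) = (y - 3)^2*(y - 2)*(y + 3)*(y - 5)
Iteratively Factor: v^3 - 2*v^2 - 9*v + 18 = (v + 3)*(v^2 - 5*v + 6) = (v - 2)*(v + 3)*(v - 3)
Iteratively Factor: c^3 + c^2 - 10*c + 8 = (c + 4)*(c^2 - 3*c + 2) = (c - 1)*(c + 4)*(c - 2)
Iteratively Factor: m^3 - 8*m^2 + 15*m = (m - 3)*(m^2 - 5*m) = (m - 5)*(m - 3)*(m)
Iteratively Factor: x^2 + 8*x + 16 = (x + 4)*(x + 4)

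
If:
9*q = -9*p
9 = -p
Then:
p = -9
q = 9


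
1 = 1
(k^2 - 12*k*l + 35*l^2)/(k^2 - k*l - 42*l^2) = (k - 5*l)/(k + 6*l)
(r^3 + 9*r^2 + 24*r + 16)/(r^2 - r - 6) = (r^3 + 9*r^2 + 24*r + 16)/(r^2 - r - 6)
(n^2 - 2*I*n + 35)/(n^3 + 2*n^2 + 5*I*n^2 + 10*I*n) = (n - 7*I)/(n*(n + 2))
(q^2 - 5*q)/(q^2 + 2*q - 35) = q/(q + 7)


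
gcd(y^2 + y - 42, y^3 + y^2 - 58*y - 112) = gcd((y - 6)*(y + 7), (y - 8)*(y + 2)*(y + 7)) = y + 7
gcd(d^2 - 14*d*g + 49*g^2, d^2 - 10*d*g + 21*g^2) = d - 7*g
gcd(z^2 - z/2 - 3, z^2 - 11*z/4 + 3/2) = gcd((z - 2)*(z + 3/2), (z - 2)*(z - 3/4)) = z - 2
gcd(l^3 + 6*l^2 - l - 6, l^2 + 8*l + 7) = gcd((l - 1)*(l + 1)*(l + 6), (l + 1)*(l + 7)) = l + 1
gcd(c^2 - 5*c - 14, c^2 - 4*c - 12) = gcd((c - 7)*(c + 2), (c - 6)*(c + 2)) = c + 2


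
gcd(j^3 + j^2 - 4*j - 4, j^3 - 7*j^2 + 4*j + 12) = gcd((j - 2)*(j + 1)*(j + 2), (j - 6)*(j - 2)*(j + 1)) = j^2 - j - 2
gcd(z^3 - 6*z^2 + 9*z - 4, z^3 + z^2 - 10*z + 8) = z - 1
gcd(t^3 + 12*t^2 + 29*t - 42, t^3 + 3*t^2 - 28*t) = t + 7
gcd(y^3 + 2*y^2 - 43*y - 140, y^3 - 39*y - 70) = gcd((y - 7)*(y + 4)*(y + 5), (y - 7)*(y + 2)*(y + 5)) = y^2 - 2*y - 35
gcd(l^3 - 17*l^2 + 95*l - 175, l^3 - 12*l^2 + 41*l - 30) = l - 5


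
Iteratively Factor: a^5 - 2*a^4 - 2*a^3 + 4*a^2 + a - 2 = (a - 2)*(a^4 - 2*a^2 + 1) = (a - 2)*(a + 1)*(a^3 - a^2 - a + 1) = (a - 2)*(a + 1)^2*(a^2 - 2*a + 1) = (a - 2)*(a - 1)*(a + 1)^2*(a - 1)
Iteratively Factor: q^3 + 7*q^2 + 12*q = (q)*(q^2 + 7*q + 12) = q*(q + 4)*(q + 3)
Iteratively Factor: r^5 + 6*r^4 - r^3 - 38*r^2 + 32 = (r - 1)*(r^4 + 7*r^3 + 6*r^2 - 32*r - 32) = (r - 1)*(r + 1)*(r^3 + 6*r^2 - 32) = (r - 1)*(r + 1)*(r + 4)*(r^2 + 2*r - 8) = (r - 1)*(r + 1)*(r + 4)^2*(r - 2)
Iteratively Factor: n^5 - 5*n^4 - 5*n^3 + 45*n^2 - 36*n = (n - 4)*(n^4 - n^3 - 9*n^2 + 9*n) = (n - 4)*(n - 3)*(n^3 + 2*n^2 - 3*n) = (n - 4)*(n - 3)*(n + 3)*(n^2 - n) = n*(n - 4)*(n - 3)*(n + 3)*(n - 1)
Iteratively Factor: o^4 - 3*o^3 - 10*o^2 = (o + 2)*(o^3 - 5*o^2) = (o - 5)*(o + 2)*(o^2) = o*(o - 5)*(o + 2)*(o)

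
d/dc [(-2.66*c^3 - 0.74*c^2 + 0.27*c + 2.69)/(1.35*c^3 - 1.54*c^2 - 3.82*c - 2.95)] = (1.77635683940025e-15*c^5 + 5.0954*c^4 + 19.5934*c^3 + 15.8891*c^2 + 12.6512*c + 9.4793)/(1.8225*c^6 - 4.158*c^5 - 7.9424*c^4 + 3.8006*c^3 + 23.6784*c^2 + 22.538*c + 8.7025)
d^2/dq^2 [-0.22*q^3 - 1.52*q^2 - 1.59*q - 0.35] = -1.32*q - 3.04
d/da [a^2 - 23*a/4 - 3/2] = 2*a - 23/4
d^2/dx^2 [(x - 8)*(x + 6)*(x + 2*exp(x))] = 2*x^2*exp(x) + 4*x*exp(x) + 6*x - 100*exp(x) - 4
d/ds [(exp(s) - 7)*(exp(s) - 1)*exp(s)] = (3*exp(2*s) - 16*exp(s) + 7)*exp(s)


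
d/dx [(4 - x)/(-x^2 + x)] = (-x^2 + 8*x - 4)/(x^2*(x^2 - 2*x + 1))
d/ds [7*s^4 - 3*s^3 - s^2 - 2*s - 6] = 28*s^3 - 9*s^2 - 2*s - 2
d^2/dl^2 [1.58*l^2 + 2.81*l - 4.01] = 3.16000000000000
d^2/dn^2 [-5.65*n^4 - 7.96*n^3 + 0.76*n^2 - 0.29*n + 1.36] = -67.8*n^2 - 47.76*n + 1.52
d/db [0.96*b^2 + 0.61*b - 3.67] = 1.92*b + 0.61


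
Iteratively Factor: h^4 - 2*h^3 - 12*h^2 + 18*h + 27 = (h - 3)*(h^3 + h^2 - 9*h - 9) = (h - 3)*(h + 3)*(h^2 - 2*h - 3) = (h - 3)^2*(h + 3)*(h + 1)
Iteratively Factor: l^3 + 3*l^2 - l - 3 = (l + 1)*(l^2 + 2*l - 3) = (l + 1)*(l + 3)*(l - 1)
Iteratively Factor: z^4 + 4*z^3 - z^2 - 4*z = (z + 4)*(z^3 - z) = (z - 1)*(z + 4)*(z^2 + z) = z*(z - 1)*(z + 4)*(z + 1)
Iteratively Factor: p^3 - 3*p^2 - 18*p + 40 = (p - 2)*(p^2 - p - 20) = (p - 2)*(p + 4)*(p - 5)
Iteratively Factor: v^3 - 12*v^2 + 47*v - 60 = (v - 3)*(v^2 - 9*v + 20) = (v - 5)*(v - 3)*(v - 4)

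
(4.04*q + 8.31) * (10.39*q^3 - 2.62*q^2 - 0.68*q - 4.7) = 41.9756*q^4 + 75.7561*q^3 - 24.5194*q^2 - 24.6388*q - 39.057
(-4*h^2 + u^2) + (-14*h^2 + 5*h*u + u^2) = -18*h^2 + 5*h*u + 2*u^2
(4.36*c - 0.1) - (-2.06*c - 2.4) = 6.42*c + 2.3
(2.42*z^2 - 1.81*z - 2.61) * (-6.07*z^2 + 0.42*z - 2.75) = -14.6894*z^4 + 12.0031*z^3 + 8.4275*z^2 + 3.8813*z + 7.1775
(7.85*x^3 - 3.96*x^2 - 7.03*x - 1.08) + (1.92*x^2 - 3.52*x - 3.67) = 7.85*x^3 - 2.04*x^2 - 10.55*x - 4.75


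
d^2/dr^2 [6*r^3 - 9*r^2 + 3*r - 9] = 36*r - 18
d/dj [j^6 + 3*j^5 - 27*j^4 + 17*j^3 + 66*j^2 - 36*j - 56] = 6*j^5 + 15*j^4 - 108*j^3 + 51*j^2 + 132*j - 36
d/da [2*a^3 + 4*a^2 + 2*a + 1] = 6*a^2 + 8*a + 2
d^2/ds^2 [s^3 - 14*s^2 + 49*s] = 6*s - 28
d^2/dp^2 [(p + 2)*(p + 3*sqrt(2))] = 2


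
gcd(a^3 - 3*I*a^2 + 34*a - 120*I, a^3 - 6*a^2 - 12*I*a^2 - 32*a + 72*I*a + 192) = a - 4*I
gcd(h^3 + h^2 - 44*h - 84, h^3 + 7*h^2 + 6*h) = h + 6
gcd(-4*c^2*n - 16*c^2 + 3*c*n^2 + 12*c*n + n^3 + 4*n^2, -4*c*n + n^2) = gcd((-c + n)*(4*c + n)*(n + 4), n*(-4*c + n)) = 1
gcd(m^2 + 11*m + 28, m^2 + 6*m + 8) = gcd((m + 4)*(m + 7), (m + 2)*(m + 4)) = m + 4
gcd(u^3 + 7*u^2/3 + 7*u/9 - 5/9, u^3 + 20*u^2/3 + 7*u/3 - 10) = u + 5/3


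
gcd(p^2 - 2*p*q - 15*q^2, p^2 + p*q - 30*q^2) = p - 5*q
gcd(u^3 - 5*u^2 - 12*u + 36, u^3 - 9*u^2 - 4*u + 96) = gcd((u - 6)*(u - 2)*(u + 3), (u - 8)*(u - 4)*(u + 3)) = u + 3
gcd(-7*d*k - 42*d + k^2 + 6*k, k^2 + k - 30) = k + 6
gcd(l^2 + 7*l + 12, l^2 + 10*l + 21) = l + 3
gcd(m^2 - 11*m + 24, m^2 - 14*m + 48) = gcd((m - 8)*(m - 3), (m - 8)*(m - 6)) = m - 8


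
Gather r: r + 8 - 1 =r + 7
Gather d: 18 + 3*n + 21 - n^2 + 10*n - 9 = -n^2 + 13*n + 30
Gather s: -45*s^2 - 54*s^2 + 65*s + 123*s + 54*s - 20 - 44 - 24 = -99*s^2 + 242*s - 88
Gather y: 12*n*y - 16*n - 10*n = 12*n*y - 26*n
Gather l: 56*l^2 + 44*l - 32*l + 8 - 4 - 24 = 56*l^2 + 12*l - 20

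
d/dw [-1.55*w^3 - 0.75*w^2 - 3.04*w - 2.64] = -4.65*w^2 - 1.5*w - 3.04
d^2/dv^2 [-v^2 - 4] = -2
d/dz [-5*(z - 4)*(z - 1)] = 25 - 10*z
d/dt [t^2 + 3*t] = 2*t + 3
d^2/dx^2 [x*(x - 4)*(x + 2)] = 6*x - 4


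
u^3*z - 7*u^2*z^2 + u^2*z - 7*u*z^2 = u*(u - 7*z)*(u*z + z)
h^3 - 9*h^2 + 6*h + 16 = (h - 8)*(h - 2)*(h + 1)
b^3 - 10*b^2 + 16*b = b*(b - 8)*(b - 2)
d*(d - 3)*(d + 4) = d^3 + d^2 - 12*d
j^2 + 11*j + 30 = (j + 5)*(j + 6)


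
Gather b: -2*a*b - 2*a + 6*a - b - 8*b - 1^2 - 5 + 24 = 4*a + b*(-2*a - 9) + 18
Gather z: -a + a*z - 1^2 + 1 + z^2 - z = -a + z^2 + z*(a - 1)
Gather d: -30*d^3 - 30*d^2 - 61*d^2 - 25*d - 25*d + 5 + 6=-30*d^3 - 91*d^2 - 50*d + 11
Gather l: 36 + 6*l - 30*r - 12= 6*l - 30*r + 24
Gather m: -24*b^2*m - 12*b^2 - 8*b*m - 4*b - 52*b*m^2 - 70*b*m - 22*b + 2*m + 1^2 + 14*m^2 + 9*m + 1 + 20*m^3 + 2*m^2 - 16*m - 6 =-12*b^2 - 26*b + 20*m^3 + m^2*(16 - 52*b) + m*(-24*b^2 - 78*b - 5) - 4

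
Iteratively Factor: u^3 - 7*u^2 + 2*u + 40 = (u + 2)*(u^2 - 9*u + 20) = (u - 4)*(u + 2)*(u - 5)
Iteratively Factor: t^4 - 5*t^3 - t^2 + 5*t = (t - 5)*(t^3 - t) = (t - 5)*(t - 1)*(t^2 + t) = (t - 5)*(t - 1)*(t + 1)*(t)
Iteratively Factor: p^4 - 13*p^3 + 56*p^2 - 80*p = (p - 5)*(p^3 - 8*p^2 + 16*p) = p*(p - 5)*(p^2 - 8*p + 16) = p*(p - 5)*(p - 4)*(p - 4)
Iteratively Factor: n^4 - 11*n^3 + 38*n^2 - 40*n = (n - 4)*(n^3 - 7*n^2 + 10*n) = (n - 4)*(n - 2)*(n^2 - 5*n) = (n - 5)*(n - 4)*(n - 2)*(n)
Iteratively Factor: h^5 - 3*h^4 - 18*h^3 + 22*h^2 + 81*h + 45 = (h + 1)*(h^4 - 4*h^3 - 14*h^2 + 36*h + 45) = (h - 3)*(h + 1)*(h^3 - h^2 - 17*h - 15) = (h - 3)*(h + 1)^2*(h^2 - 2*h - 15) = (h - 5)*(h - 3)*(h + 1)^2*(h + 3)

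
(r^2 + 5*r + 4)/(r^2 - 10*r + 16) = (r^2 + 5*r + 4)/(r^2 - 10*r + 16)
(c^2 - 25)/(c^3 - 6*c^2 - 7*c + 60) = (c + 5)/(c^2 - c - 12)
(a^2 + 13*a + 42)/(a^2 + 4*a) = (a^2 + 13*a + 42)/(a*(a + 4))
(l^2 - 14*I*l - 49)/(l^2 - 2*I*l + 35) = (l - 7*I)/(l + 5*I)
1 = 1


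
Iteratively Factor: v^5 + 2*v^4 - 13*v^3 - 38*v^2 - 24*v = (v + 1)*(v^4 + v^3 - 14*v^2 - 24*v) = (v + 1)*(v + 3)*(v^3 - 2*v^2 - 8*v) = (v - 4)*(v + 1)*(v + 3)*(v^2 + 2*v) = v*(v - 4)*(v + 1)*(v + 3)*(v + 2)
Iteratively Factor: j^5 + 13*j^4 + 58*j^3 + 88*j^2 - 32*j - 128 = (j - 1)*(j^4 + 14*j^3 + 72*j^2 + 160*j + 128) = (j - 1)*(j + 4)*(j^3 + 10*j^2 + 32*j + 32) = (j - 1)*(j + 2)*(j + 4)*(j^2 + 8*j + 16) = (j - 1)*(j + 2)*(j + 4)^2*(j + 4)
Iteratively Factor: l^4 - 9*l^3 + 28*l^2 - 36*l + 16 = (l - 2)*(l^3 - 7*l^2 + 14*l - 8) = (l - 4)*(l - 2)*(l^2 - 3*l + 2) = (l - 4)*(l - 2)^2*(l - 1)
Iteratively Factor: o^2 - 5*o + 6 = (o - 2)*(o - 3)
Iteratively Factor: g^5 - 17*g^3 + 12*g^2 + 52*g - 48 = (g - 2)*(g^4 + 2*g^3 - 13*g^2 - 14*g + 24) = (g - 3)*(g - 2)*(g^3 + 5*g^2 + 2*g - 8) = (g - 3)*(g - 2)*(g + 2)*(g^2 + 3*g - 4) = (g - 3)*(g - 2)*(g - 1)*(g + 2)*(g + 4)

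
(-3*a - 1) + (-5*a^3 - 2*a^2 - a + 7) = -5*a^3 - 2*a^2 - 4*a + 6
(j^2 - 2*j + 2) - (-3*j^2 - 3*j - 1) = 4*j^2 + j + 3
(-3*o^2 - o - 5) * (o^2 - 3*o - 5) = -3*o^4 + 8*o^3 + 13*o^2 + 20*o + 25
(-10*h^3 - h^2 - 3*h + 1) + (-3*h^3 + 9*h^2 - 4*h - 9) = -13*h^3 + 8*h^2 - 7*h - 8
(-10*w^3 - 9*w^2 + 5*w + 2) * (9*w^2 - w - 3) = -90*w^5 - 71*w^4 + 84*w^3 + 40*w^2 - 17*w - 6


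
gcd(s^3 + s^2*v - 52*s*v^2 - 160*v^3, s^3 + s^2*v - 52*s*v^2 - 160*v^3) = s^3 + s^2*v - 52*s*v^2 - 160*v^3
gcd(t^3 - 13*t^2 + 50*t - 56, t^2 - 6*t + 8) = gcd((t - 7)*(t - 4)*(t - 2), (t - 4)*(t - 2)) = t^2 - 6*t + 8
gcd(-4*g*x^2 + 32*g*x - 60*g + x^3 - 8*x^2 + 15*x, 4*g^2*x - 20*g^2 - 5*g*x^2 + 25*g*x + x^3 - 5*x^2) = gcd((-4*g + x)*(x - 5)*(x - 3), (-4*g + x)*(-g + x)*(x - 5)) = -4*g*x + 20*g + x^2 - 5*x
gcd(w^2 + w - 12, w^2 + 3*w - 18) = w - 3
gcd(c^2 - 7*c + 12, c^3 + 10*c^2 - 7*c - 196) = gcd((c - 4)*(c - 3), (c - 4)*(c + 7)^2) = c - 4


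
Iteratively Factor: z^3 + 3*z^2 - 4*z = (z - 1)*(z^2 + 4*z) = (z - 1)*(z + 4)*(z)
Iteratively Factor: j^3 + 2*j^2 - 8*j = (j - 2)*(j^2 + 4*j) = j*(j - 2)*(j + 4)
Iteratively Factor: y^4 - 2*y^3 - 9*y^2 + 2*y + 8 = (y + 2)*(y^3 - 4*y^2 - y + 4) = (y + 1)*(y + 2)*(y^2 - 5*y + 4) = (y - 1)*(y + 1)*(y + 2)*(y - 4)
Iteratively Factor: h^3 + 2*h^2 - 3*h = (h + 3)*(h^2 - h) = (h - 1)*(h + 3)*(h)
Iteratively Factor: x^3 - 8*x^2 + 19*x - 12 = (x - 4)*(x^2 - 4*x + 3) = (x - 4)*(x - 1)*(x - 3)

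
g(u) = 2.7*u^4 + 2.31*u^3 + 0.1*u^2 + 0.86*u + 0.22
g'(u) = 10.8*u^3 + 6.93*u^2 + 0.2*u + 0.86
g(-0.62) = -0.43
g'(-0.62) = 0.83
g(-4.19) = 660.63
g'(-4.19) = -672.76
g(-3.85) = 459.77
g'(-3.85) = -513.51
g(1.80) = 43.91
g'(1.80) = 86.66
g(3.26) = 389.07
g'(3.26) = 449.34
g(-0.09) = 0.14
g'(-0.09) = 0.89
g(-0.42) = -0.21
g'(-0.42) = 1.20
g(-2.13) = 32.09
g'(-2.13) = -72.49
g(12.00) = 60003.82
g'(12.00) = 19663.58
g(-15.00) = 128901.07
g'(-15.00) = -34892.89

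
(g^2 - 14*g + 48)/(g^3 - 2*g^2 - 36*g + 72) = (g - 8)/(g^2 + 4*g - 12)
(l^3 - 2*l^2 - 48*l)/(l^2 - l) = (l^2 - 2*l - 48)/(l - 1)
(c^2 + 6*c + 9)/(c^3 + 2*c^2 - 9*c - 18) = (c + 3)/(c^2 - c - 6)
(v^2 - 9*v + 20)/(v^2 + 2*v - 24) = (v - 5)/(v + 6)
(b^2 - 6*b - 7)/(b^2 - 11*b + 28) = (b + 1)/(b - 4)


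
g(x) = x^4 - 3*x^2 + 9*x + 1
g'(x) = 4*x^3 - 6*x + 9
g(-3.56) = 91.56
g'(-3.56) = -150.11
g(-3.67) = 108.97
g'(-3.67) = -166.70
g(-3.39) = 68.08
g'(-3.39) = -126.49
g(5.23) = 714.19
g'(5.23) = 549.84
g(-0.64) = -5.82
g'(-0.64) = 11.79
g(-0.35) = -2.50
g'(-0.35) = 10.93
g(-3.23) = 49.48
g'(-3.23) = -106.41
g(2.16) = 28.21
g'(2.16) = 36.35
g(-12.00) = 20197.00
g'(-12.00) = -6831.00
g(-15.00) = 49816.00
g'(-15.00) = -13401.00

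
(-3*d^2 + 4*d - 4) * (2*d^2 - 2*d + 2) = -6*d^4 + 14*d^3 - 22*d^2 + 16*d - 8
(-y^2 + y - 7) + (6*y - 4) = -y^2 + 7*y - 11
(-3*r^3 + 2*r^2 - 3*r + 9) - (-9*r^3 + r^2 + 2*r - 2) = 6*r^3 + r^2 - 5*r + 11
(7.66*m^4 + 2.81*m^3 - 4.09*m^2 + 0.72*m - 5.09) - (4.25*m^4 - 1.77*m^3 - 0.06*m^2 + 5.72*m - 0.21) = 3.41*m^4 + 4.58*m^3 - 4.03*m^2 - 5.0*m - 4.88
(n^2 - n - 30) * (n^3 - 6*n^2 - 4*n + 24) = n^5 - 7*n^4 - 28*n^3 + 208*n^2 + 96*n - 720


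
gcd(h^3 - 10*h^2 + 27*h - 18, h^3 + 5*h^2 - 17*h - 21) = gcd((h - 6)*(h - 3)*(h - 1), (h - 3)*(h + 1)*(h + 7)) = h - 3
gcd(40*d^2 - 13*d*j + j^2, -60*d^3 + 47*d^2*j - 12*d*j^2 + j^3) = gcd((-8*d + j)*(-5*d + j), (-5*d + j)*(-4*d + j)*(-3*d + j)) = 5*d - j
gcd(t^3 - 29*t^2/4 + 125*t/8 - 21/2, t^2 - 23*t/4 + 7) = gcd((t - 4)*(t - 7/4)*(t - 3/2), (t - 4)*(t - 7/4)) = t^2 - 23*t/4 + 7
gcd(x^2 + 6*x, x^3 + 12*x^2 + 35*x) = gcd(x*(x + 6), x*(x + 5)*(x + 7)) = x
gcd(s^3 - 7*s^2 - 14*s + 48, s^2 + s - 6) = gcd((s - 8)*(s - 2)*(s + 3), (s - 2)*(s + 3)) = s^2 + s - 6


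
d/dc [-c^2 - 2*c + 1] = -2*c - 2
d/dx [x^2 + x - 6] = 2*x + 1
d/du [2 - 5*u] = -5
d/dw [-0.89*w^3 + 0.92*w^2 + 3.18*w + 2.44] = -2.67*w^2 + 1.84*w + 3.18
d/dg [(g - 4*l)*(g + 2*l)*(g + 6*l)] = 3*g^2 + 8*g*l - 20*l^2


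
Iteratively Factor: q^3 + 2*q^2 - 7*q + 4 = (q - 1)*(q^2 + 3*q - 4) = (q - 1)*(q + 4)*(q - 1)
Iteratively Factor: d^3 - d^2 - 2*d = (d)*(d^2 - d - 2) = d*(d - 2)*(d + 1)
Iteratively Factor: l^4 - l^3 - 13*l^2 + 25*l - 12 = (l + 4)*(l^3 - 5*l^2 + 7*l - 3) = (l - 1)*(l + 4)*(l^2 - 4*l + 3) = (l - 3)*(l - 1)*(l + 4)*(l - 1)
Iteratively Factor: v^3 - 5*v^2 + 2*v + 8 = (v + 1)*(v^2 - 6*v + 8) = (v - 4)*(v + 1)*(v - 2)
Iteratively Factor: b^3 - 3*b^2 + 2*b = (b - 1)*(b^2 - 2*b) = b*(b - 1)*(b - 2)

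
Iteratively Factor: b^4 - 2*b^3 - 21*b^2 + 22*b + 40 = (b + 1)*(b^3 - 3*b^2 - 18*b + 40) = (b + 1)*(b + 4)*(b^2 - 7*b + 10) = (b - 5)*(b + 1)*(b + 4)*(b - 2)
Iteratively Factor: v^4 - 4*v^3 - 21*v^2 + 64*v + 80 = (v - 4)*(v^3 - 21*v - 20) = (v - 5)*(v - 4)*(v^2 + 5*v + 4) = (v - 5)*(v - 4)*(v + 1)*(v + 4)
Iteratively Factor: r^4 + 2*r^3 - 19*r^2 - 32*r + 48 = (r - 4)*(r^3 + 6*r^2 + 5*r - 12) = (r - 4)*(r + 4)*(r^2 + 2*r - 3) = (r - 4)*(r + 3)*(r + 4)*(r - 1)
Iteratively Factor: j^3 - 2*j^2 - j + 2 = (j + 1)*(j^2 - 3*j + 2) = (j - 2)*(j + 1)*(j - 1)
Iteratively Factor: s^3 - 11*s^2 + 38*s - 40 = (s - 2)*(s^2 - 9*s + 20) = (s - 5)*(s - 2)*(s - 4)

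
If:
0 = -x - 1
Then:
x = -1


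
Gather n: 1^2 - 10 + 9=0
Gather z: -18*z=-18*z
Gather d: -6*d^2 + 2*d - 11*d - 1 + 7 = -6*d^2 - 9*d + 6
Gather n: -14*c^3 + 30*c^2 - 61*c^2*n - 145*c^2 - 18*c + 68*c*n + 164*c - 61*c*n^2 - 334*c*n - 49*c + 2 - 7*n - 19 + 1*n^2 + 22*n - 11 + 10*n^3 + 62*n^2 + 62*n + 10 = -14*c^3 - 115*c^2 + 97*c + 10*n^3 + n^2*(63 - 61*c) + n*(-61*c^2 - 266*c + 77) - 18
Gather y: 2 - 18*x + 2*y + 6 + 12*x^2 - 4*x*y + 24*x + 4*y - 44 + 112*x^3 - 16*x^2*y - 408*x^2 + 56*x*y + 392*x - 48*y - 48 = 112*x^3 - 396*x^2 + 398*x + y*(-16*x^2 + 52*x - 42) - 84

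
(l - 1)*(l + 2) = l^2 + l - 2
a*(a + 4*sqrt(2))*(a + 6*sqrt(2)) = a^3 + 10*sqrt(2)*a^2 + 48*a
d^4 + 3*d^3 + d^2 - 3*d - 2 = (d - 1)*(d + 1)^2*(d + 2)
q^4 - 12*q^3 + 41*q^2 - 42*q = q*(q - 7)*(q - 3)*(q - 2)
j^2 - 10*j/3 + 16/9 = (j - 8/3)*(j - 2/3)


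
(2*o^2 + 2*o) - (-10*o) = 2*o^2 + 12*o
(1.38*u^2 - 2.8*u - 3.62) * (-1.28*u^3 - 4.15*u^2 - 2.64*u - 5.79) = -1.7664*u^5 - 2.143*u^4 + 12.6104*u^3 + 14.4248*u^2 + 25.7688*u + 20.9598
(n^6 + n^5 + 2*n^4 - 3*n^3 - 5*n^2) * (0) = 0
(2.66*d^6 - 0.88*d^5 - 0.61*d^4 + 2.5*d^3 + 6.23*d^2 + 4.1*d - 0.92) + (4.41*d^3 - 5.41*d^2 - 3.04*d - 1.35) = 2.66*d^6 - 0.88*d^5 - 0.61*d^4 + 6.91*d^3 + 0.82*d^2 + 1.06*d - 2.27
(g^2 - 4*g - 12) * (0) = 0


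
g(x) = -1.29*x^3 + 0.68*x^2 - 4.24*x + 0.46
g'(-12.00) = -577.84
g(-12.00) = 2378.38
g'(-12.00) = -577.84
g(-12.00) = 2378.38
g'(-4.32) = -82.34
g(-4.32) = 135.47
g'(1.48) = -10.70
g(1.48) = -8.51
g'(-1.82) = -19.53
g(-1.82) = 18.21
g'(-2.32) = -28.23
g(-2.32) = 30.07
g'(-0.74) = -7.37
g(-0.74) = 4.49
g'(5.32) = -106.54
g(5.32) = -197.08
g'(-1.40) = -13.73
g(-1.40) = 11.27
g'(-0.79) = -7.73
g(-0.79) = 4.87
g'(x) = -3.87*x^2 + 1.36*x - 4.24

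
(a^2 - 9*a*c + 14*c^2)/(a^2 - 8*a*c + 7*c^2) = (a - 2*c)/(a - c)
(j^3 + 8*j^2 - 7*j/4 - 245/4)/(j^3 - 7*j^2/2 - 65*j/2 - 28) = (2*j^2 + 9*j - 35)/(2*(j^2 - 7*j - 8))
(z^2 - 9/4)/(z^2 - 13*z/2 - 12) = (z - 3/2)/(z - 8)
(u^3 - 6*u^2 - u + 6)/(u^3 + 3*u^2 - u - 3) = (u - 6)/(u + 3)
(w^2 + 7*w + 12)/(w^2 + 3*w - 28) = (w^2 + 7*w + 12)/(w^2 + 3*w - 28)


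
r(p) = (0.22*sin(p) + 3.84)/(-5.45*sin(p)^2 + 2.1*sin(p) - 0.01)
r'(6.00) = -18.07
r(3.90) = -0.91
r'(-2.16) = 0.77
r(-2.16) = -0.66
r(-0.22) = -5.21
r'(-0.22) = -31.58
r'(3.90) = 1.62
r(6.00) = -3.70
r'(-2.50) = 2.53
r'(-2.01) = 0.47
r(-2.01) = -0.57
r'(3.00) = 66.87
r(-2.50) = -1.15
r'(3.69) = 3.77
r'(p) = (10.9*sin(p)*cos(p) - 2.1*cos(p))*(0.22*sin(p) + 3.84)/(-5.45*sin(p)^2 + 2.1*sin(p) - 0.01)^2 + 0.22*cos(p)/(-5.45*sin(p)^2 + 2.1*sin(p) - 0.01) = (1.199*sin(p)^2 + 41.856*sin(p) - 8.0662)*cos(p)/(29.7025*sin(p)^4 - 22.89*sin(p)^3 + 4.519*sin(p)^2 - 0.042*sin(p) + 0.0001)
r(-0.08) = -17.98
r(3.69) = -1.44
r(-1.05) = -0.62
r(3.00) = 21.77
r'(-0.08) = -251.43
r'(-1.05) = -0.61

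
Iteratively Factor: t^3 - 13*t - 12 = (t + 1)*(t^2 - t - 12) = (t - 4)*(t + 1)*(t + 3)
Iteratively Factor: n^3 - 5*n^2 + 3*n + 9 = (n - 3)*(n^2 - 2*n - 3) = (n - 3)*(n + 1)*(n - 3)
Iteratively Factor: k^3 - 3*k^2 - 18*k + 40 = (k - 5)*(k^2 + 2*k - 8) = (k - 5)*(k - 2)*(k + 4)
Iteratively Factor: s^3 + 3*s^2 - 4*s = (s)*(s^2 + 3*s - 4) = s*(s + 4)*(s - 1)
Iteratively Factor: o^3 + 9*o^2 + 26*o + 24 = (o + 4)*(o^2 + 5*o + 6) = (o + 3)*(o + 4)*(o + 2)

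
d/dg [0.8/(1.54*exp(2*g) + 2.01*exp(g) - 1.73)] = (-2.464*exp(g) - 1.608)*exp(g)/(1.54*exp(2*g) + 2.01*exp(g) - 1.73)^2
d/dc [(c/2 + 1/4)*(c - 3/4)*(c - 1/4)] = 3*c^2/2 - c/2 - 5/32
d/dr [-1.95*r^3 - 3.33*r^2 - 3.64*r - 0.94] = -5.85*r^2 - 6.66*r - 3.64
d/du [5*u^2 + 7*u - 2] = 10*u + 7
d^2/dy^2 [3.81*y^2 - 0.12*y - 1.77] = 7.62000000000000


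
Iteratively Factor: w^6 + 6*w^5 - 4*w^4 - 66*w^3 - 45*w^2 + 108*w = (w + 3)*(w^5 + 3*w^4 - 13*w^3 - 27*w^2 + 36*w) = (w + 3)*(w + 4)*(w^4 - w^3 - 9*w^2 + 9*w) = (w - 1)*(w + 3)*(w + 4)*(w^3 - 9*w) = (w - 3)*(w - 1)*(w + 3)*(w + 4)*(w^2 + 3*w) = w*(w - 3)*(w - 1)*(w + 3)*(w + 4)*(w + 3)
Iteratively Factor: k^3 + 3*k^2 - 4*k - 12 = (k + 3)*(k^2 - 4) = (k - 2)*(k + 3)*(k + 2)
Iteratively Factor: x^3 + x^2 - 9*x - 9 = (x + 3)*(x^2 - 2*x - 3) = (x - 3)*(x + 3)*(x + 1)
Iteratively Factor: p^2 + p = (p + 1)*(p)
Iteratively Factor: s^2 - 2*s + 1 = (s - 1)*(s - 1)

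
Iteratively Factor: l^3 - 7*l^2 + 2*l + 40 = (l - 5)*(l^2 - 2*l - 8) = (l - 5)*(l + 2)*(l - 4)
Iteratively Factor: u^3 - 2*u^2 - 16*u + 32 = (u - 4)*(u^2 + 2*u - 8) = (u - 4)*(u + 4)*(u - 2)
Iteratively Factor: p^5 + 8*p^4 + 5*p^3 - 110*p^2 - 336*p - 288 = (p + 4)*(p^4 + 4*p^3 - 11*p^2 - 66*p - 72) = (p + 3)*(p + 4)*(p^3 + p^2 - 14*p - 24) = (p - 4)*(p + 3)*(p + 4)*(p^2 + 5*p + 6) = (p - 4)*(p + 3)^2*(p + 4)*(p + 2)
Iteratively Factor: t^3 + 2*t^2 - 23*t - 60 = (t + 4)*(t^2 - 2*t - 15) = (t - 5)*(t + 4)*(t + 3)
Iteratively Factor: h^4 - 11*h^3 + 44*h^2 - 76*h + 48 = (h - 4)*(h^3 - 7*h^2 + 16*h - 12) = (h - 4)*(h - 3)*(h^2 - 4*h + 4) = (h - 4)*(h - 3)*(h - 2)*(h - 2)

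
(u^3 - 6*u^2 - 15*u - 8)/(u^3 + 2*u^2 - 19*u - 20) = (u^2 - 7*u - 8)/(u^2 + u - 20)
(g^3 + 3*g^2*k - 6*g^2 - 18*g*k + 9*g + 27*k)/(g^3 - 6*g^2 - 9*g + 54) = (g^2 + 3*g*k - 3*g - 9*k)/(g^2 - 3*g - 18)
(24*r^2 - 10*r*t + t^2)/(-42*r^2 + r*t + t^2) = (-4*r + t)/(7*r + t)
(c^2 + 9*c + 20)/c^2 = 1 + 9/c + 20/c^2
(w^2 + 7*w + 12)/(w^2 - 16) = (w + 3)/(w - 4)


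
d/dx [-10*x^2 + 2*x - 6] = 2 - 20*x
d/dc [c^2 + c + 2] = 2*c + 1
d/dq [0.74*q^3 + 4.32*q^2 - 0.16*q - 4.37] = 2.22*q^2 + 8.64*q - 0.16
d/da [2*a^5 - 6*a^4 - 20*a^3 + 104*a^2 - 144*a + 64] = 10*a^4 - 24*a^3 - 60*a^2 + 208*a - 144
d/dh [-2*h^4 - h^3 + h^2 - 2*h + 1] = -8*h^3 - 3*h^2 + 2*h - 2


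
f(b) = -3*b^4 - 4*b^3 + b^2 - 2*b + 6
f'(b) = -12*b^3 - 12*b^2 + 2*b - 2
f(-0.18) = 6.41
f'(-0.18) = -2.68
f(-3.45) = -235.95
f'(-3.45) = 341.03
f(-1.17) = 10.49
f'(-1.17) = -1.55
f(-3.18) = -155.68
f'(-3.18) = 256.18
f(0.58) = 4.06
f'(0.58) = -7.22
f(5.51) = -3409.00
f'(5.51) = -2362.71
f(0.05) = 5.90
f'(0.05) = -1.93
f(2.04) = -79.83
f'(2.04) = -149.74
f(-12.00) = -55122.00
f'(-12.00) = 18982.00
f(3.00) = -342.00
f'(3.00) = -428.00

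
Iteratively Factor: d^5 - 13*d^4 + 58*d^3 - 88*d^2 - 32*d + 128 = (d - 4)*(d^4 - 9*d^3 + 22*d^2 - 32) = (d - 4)*(d + 1)*(d^3 - 10*d^2 + 32*d - 32) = (d - 4)^2*(d + 1)*(d^2 - 6*d + 8) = (d - 4)^2*(d - 2)*(d + 1)*(d - 4)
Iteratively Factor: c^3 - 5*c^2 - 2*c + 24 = (c - 4)*(c^2 - c - 6) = (c - 4)*(c - 3)*(c + 2)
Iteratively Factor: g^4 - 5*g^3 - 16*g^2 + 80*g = (g - 4)*(g^3 - g^2 - 20*g) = (g - 4)*(g + 4)*(g^2 - 5*g) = g*(g - 4)*(g + 4)*(g - 5)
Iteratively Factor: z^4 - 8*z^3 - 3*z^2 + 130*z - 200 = (z - 5)*(z^3 - 3*z^2 - 18*z + 40) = (z - 5)*(z - 2)*(z^2 - z - 20) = (z - 5)*(z - 2)*(z + 4)*(z - 5)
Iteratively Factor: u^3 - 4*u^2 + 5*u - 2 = (u - 1)*(u^2 - 3*u + 2) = (u - 2)*(u - 1)*(u - 1)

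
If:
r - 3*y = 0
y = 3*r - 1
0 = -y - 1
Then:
No Solution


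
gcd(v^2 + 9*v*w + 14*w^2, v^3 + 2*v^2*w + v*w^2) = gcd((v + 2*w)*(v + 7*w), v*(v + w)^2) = 1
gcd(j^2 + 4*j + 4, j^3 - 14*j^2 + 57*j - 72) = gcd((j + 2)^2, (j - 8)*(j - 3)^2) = 1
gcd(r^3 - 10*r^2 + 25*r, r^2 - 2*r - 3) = 1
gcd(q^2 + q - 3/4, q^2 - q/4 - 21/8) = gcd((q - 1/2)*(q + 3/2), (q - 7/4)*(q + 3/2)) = q + 3/2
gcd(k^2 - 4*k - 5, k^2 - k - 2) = k + 1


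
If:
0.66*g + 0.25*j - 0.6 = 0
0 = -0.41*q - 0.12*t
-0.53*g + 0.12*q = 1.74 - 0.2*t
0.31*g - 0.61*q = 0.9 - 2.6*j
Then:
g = 1.21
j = -0.79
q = -4.23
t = 14.44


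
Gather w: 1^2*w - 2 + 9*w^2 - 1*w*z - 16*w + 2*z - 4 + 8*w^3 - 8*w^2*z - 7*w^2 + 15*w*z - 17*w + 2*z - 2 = 8*w^3 + w^2*(2 - 8*z) + w*(14*z - 32) + 4*z - 8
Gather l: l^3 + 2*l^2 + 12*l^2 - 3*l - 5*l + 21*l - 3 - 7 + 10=l^3 + 14*l^2 + 13*l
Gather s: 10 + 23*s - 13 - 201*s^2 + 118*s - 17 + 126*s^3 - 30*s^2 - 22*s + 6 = 126*s^3 - 231*s^2 + 119*s - 14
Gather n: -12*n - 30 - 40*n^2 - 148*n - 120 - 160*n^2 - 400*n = -200*n^2 - 560*n - 150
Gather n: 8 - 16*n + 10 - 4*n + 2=20 - 20*n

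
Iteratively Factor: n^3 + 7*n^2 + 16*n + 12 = (n + 2)*(n^2 + 5*n + 6) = (n + 2)*(n + 3)*(n + 2)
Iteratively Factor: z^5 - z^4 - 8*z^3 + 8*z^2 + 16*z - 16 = (z - 2)*(z^4 + z^3 - 6*z^2 - 4*z + 8) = (z - 2)*(z + 2)*(z^3 - z^2 - 4*z + 4) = (z - 2)*(z + 2)^2*(z^2 - 3*z + 2) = (z - 2)^2*(z + 2)^2*(z - 1)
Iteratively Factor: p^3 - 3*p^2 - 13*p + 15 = (p + 3)*(p^2 - 6*p + 5) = (p - 5)*(p + 3)*(p - 1)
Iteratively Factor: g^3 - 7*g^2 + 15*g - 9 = (g - 1)*(g^2 - 6*g + 9) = (g - 3)*(g - 1)*(g - 3)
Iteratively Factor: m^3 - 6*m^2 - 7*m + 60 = (m - 4)*(m^2 - 2*m - 15) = (m - 4)*(m + 3)*(m - 5)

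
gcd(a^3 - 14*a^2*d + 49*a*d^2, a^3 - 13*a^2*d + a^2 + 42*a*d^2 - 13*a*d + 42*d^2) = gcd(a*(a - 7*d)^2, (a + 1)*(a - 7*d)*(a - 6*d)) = a - 7*d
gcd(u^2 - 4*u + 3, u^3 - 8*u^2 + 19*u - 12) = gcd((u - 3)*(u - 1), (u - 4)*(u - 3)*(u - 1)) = u^2 - 4*u + 3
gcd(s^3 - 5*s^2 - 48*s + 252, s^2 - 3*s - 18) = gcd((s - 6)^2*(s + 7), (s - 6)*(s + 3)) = s - 6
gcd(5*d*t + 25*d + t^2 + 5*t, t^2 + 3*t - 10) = t + 5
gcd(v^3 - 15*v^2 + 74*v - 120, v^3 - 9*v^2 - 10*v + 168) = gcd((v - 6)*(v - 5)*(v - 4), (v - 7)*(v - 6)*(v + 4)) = v - 6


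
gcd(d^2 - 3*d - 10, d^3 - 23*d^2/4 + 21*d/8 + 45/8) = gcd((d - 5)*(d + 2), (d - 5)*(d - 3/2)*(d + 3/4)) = d - 5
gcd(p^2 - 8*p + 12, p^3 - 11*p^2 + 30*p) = p - 6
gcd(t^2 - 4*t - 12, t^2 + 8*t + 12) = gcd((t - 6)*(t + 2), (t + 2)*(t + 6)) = t + 2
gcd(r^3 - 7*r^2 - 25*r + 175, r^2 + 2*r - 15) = r + 5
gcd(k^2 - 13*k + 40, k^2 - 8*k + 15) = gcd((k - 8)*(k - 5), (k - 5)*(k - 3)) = k - 5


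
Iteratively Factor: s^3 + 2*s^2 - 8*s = (s + 4)*(s^2 - 2*s) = (s - 2)*(s + 4)*(s)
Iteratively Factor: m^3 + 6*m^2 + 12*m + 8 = (m + 2)*(m^2 + 4*m + 4) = (m + 2)^2*(m + 2)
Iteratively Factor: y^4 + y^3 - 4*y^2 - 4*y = (y - 2)*(y^3 + 3*y^2 + 2*y) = (y - 2)*(y + 2)*(y^2 + y) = (y - 2)*(y + 1)*(y + 2)*(y)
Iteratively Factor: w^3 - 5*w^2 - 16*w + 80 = (w - 4)*(w^2 - w - 20) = (w - 5)*(w - 4)*(w + 4)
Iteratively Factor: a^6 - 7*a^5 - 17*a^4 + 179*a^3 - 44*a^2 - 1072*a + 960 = (a - 1)*(a^5 - 6*a^4 - 23*a^3 + 156*a^2 + 112*a - 960) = (a - 4)*(a - 1)*(a^4 - 2*a^3 - 31*a^2 + 32*a + 240) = (a - 4)*(a - 1)*(a + 3)*(a^3 - 5*a^2 - 16*a + 80) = (a - 4)^2*(a - 1)*(a + 3)*(a^2 - a - 20) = (a - 4)^2*(a - 1)*(a + 3)*(a + 4)*(a - 5)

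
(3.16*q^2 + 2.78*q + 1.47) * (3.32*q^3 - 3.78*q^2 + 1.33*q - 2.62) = 10.4912*q^5 - 2.7152*q^4 - 1.4252*q^3 - 10.1384*q^2 - 5.3285*q - 3.8514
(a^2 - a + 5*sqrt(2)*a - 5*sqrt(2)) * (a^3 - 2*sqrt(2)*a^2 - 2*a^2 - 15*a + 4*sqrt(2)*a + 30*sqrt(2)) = a^5 - 3*a^4 + 3*sqrt(2)*a^4 - 33*a^3 - 9*sqrt(2)*a^3 - 39*sqrt(2)*a^2 + 75*a^2 + 45*sqrt(2)*a + 260*a - 300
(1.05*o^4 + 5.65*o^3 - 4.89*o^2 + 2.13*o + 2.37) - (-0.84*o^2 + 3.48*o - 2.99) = 1.05*o^4 + 5.65*o^3 - 4.05*o^2 - 1.35*o + 5.36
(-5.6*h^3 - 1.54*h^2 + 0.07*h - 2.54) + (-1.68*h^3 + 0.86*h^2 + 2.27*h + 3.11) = -7.28*h^3 - 0.68*h^2 + 2.34*h + 0.57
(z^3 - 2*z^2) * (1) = z^3 - 2*z^2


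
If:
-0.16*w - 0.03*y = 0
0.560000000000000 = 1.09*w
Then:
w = 0.51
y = -2.74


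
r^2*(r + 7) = r^3 + 7*r^2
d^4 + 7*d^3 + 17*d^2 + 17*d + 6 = (d + 1)^2*(d + 2)*(d + 3)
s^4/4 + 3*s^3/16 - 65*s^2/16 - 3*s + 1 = (s/4 + 1)*(s - 4)*(s - 1/4)*(s + 1)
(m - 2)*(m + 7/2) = m^2 + 3*m/2 - 7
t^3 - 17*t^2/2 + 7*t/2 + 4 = (t - 8)*(t - 1)*(t + 1/2)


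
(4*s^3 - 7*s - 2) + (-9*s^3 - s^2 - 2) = -5*s^3 - s^2 - 7*s - 4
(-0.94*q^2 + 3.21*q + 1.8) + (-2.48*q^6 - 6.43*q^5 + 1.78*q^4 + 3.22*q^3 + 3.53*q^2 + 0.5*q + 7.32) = -2.48*q^6 - 6.43*q^5 + 1.78*q^4 + 3.22*q^3 + 2.59*q^2 + 3.71*q + 9.12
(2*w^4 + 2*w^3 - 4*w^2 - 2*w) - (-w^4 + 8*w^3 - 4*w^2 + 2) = 3*w^4 - 6*w^3 - 2*w - 2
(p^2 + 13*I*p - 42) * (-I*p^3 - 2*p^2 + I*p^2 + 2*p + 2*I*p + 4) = -I*p^5 + 11*p^4 + I*p^4 - 11*p^3 + 18*I*p^3 + 62*p^2 - 16*I*p^2 - 84*p - 32*I*p - 168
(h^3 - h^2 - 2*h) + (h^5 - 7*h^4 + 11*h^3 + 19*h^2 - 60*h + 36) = h^5 - 7*h^4 + 12*h^3 + 18*h^2 - 62*h + 36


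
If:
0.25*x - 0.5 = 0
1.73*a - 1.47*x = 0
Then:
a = 1.70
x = 2.00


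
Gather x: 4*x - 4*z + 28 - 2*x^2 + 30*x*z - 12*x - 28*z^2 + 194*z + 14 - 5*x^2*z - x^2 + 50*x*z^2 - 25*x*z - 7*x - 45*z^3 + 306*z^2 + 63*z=x^2*(-5*z - 3) + x*(50*z^2 + 5*z - 15) - 45*z^3 + 278*z^2 + 253*z + 42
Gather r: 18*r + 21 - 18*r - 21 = 0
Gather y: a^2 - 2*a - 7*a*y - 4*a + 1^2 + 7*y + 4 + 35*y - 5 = a^2 - 6*a + y*(42 - 7*a)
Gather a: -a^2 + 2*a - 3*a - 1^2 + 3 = -a^2 - a + 2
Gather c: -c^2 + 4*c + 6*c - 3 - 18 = -c^2 + 10*c - 21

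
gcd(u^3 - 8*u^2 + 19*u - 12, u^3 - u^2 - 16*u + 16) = u^2 - 5*u + 4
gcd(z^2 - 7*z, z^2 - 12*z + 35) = z - 7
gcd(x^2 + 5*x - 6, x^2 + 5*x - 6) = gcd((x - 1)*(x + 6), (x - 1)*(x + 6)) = x^2 + 5*x - 6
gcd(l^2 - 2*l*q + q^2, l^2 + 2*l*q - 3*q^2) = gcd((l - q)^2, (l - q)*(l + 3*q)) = -l + q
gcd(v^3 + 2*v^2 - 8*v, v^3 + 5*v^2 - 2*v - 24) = v^2 + 2*v - 8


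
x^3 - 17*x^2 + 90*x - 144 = (x - 8)*(x - 6)*(x - 3)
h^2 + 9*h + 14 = (h + 2)*(h + 7)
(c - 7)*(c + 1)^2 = c^3 - 5*c^2 - 13*c - 7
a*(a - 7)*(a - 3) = a^3 - 10*a^2 + 21*a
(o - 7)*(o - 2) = o^2 - 9*o + 14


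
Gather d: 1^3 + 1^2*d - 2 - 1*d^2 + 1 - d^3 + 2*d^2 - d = -d^3 + d^2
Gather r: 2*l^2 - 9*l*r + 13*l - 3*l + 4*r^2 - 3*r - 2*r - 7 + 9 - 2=2*l^2 + 10*l + 4*r^2 + r*(-9*l - 5)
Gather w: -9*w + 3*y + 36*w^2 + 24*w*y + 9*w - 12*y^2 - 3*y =36*w^2 + 24*w*y - 12*y^2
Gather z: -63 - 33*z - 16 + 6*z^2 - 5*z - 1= 6*z^2 - 38*z - 80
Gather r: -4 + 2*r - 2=2*r - 6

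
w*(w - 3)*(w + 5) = w^3 + 2*w^2 - 15*w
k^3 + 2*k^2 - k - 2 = (k - 1)*(k + 1)*(k + 2)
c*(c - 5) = c^2 - 5*c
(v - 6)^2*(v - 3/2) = v^3 - 27*v^2/2 + 54*v - 54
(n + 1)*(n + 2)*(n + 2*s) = n^3 + 2*n^2*s + 3*n^2 + 6*n*s + 2*n + 4*s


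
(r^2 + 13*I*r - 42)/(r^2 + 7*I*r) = (r + 6*I)/r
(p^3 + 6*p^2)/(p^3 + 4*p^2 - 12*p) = p/(p - 2)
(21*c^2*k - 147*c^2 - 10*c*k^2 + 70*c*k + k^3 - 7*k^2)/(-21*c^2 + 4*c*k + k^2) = (-7*c*k + 49*c + k^2 - 7*k)/(7*c + k)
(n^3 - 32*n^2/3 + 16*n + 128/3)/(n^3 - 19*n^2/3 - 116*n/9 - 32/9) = 3*(n - 4)/(3*n + 1)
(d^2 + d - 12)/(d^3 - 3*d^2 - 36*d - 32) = (d - 3)/(d^2 - 7*d - 8)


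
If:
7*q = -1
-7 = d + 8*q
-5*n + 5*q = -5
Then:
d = -41/7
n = 6/7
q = -1/7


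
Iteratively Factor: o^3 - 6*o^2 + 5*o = (o - 5)*(o^2 - o) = (o - 5)*(o - 1)*(o)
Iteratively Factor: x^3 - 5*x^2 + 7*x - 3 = (x - 3)*(x^2 - 2*x + 1) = (x - 3)*(x - 1)*(x - 1)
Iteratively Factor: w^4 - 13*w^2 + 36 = (w - 3)*(w^3 + 3*w^2 - 4*w - 12) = (w - 3)*(w + 2)*(w^2 + w - 6) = (w - 3)*(w + 2)*(w + 3)*(w - 2)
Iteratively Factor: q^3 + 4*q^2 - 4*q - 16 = (q + 4)*(q^2 - 4) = (q - 2)*(q + 4)*(q + 2)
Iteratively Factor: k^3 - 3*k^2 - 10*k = (k + 2)*(k^2 - 5*k) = k*(k + 2)*(k - 5)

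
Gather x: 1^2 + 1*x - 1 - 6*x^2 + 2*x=-6*x^2 + 3*x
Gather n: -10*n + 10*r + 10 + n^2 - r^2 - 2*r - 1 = n^2 - 10*n - r^2 + 8*r + 9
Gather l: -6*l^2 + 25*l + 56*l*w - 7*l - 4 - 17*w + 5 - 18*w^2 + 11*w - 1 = -6*l^2 + l*(56*w + 18) - 18*w^2 - 6*w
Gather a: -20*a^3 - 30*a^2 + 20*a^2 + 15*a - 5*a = -20*a^3 - 10*a^2 + 10*a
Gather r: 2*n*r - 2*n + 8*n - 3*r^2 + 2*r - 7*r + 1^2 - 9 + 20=6*n - 3*r^2 + r*(2*n - 5) + 12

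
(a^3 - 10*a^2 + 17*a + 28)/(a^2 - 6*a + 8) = (a^2 - 6*a - 7)/(a - 2)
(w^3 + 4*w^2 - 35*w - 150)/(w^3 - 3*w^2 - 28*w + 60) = (w + 5)/(w - 2)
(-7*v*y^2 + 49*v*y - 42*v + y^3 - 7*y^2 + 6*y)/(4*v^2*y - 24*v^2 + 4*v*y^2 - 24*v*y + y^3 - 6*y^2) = (-7*v*y + 7*v + y^2 - y)/(4*v^2 + 4*v*y + y^2)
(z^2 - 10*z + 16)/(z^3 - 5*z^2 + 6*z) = (z - 8)/(z*(z - 3))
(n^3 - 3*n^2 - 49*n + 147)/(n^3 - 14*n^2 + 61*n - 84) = (n + 7)/(n - 4)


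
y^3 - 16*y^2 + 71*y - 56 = (y - 8)*(y - 7)*(y - 1)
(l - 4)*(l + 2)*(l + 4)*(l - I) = l^4 + 2*l^3 - I*l^3 - 16*l^2 - 2*I*l^2 - 32*l + 16*I*l + 32*I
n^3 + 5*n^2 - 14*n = n*(n - 2)*(n + 7)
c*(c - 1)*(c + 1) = c^3 - c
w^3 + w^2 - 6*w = w*(w - 2)*(w + 3)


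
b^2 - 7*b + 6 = (b - 6)*(b - 1)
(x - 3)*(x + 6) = x^2 + 3*x - 18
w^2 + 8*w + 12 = (w + 2)*(w + 6)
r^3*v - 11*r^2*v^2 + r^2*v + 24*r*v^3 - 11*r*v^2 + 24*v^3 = (r - 8*v)*(r - 3*v)*(r*v + v)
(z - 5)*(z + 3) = z^2 - 2*z - 15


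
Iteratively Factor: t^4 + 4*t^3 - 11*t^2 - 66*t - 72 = (t + 3)*(t^3 + t^2 - 14*t - 24) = (t + 2)*(t + 3)*(t^2 - t - 12) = (t + 2)*(t + 3)^2*(t - 4)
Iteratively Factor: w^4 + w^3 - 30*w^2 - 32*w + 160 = (w + 4)*(w^3 - 3*w^2 - 18*w + 40) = (w - 2)*(w + 4)*(w^2 - w - 20) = (w - 2)*(w + 4)^2*(w - 5)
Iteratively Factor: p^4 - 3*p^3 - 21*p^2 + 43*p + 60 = (p + 1)*(p^3 - 4*p^2 - 17*p + 60) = (p - 5)*(p + 1)*(p^2 + p - 12) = (p - 5)*(p - 3)*(p + 1)*(p + 4)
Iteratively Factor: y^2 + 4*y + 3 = (y + 1)*(y + 3)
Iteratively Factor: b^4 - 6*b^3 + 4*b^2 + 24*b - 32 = (b - 4)*(b^3 - 2*b^2 - 4*b + 8) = (b - 4)*(b - 2)*(b^2 - 4) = (b - 4)*(b - 2)^2*(b + 2)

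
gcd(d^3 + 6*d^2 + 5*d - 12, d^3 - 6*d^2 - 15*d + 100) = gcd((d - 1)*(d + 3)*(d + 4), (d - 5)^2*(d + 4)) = d + 4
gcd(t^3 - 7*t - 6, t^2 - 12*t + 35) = 1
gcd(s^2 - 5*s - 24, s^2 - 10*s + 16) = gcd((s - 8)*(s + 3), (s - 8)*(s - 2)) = s - 8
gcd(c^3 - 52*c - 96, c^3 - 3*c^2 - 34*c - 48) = c^2 - 6*c - 16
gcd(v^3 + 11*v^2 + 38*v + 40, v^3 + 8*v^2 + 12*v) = v + 2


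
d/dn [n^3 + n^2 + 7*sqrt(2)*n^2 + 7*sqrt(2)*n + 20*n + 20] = 3*n^2 + 2*n + 14*sqrt(2)*n + 7*sqrt(2) + 20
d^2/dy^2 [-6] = 0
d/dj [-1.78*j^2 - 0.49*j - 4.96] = -3.56*j - 0.49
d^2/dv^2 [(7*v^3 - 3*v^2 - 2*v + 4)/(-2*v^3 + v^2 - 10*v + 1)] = 2*(-2*v^6 + 444*v^5 - 372*v^4 - 595*v^3 - 27*v^2 + 69*v - 373)/(8*v^9 - 12*v^8 + 126*v^7 - 133*v^6 + 642*v^5 - 423*v^4 + 1066*v^3 - 303*v^2 + 30*v - 1)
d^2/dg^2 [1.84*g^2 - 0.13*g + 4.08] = 3.68000000000000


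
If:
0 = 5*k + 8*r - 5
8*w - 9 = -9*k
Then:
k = 1 - 8*w/9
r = 5*w/9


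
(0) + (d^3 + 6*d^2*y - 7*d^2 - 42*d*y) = d^3 + 6*d^2*y - 7*d^2 - 42*d*y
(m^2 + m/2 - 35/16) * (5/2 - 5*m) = -5*m^3 + 195*m/16 - 175/32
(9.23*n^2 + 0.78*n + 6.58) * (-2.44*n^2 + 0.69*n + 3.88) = -22.5212*n^4 + 4.4655*n^3 + 20.2954*n^2 + 7.5666*n + 25.5304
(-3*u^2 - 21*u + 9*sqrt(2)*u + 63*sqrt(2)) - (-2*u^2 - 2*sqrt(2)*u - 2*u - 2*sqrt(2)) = -u^2 - 19*u + 11*sqrt(2)*u + 65*sqrt(2)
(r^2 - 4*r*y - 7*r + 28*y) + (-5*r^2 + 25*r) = -4*r^2 - 4*r*y + 18*r + 28*y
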